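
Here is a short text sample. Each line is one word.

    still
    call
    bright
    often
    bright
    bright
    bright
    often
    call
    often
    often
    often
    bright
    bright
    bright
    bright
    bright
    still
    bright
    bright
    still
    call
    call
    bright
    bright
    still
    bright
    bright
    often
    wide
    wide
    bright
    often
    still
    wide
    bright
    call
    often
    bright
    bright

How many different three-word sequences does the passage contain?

28

40 tokens → 38 trigram windows in total.
Repeated trigrams (each contributes count−1 duplicates):
  bright bright bright: 4
  bright bright still: 3
  often bright bright: 3
  bright bright often: 2
  bright still bright: 2
  still bright bright: 2
10 duplicate windows → 38 − 10 = 28 distinct.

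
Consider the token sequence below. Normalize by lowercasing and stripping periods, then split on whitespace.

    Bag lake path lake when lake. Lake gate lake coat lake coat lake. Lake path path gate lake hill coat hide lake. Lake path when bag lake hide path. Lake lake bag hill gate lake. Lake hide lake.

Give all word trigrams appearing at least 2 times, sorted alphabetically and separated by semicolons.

lake coat lake; lake lake path

Trigram counts meeting the condition (at least 2 times):
  lake coat lake: 2
  lake lake path: 2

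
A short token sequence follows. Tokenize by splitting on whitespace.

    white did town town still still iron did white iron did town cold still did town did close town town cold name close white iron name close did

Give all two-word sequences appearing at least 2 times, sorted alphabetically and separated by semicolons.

Bigram counts meeting the condition (at least 2 times):
  did town: 3
  iron did: 2
  name close: 2
  town cold: 2
  town town: 2
  white iron: 2

did town; iron did; name close; town cold; town town; white iron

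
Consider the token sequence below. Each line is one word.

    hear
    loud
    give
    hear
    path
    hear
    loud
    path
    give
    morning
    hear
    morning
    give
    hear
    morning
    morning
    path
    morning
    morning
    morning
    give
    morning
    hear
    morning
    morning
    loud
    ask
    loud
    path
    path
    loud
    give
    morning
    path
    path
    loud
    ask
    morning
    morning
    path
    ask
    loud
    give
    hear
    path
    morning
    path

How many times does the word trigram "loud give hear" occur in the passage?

Scanning the 45 overlapping trigram windows for "loud give hear":
  position 2–4: loud give hear
  position 42–44: loud give hear

2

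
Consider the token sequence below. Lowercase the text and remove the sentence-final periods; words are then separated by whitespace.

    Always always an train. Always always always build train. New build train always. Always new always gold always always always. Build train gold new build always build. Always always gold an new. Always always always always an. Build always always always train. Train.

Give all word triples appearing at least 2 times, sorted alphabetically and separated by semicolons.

Trigram counts meeting the condition (at least 2 times):
  always always always: 5
  always always an: 2
  always always build: 2
  always build train: 2
  build always always: 2
  train always always: 2

always always always; always always an; always always build; always build train; build always always; train always always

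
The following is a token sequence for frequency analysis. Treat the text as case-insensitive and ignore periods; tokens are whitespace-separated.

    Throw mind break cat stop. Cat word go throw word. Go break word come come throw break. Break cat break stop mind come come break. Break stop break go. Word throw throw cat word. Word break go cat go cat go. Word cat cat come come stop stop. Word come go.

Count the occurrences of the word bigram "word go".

2

Scanning the 50 overlapping bigram windows for "word go":
  position 7–8: word go
  position 10–11: word go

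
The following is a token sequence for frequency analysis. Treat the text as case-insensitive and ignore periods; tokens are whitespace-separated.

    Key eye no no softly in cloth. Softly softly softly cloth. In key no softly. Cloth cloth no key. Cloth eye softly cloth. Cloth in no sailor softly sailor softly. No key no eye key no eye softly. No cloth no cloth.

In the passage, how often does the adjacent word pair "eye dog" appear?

0

Scanning the 41 overlapping bigram windows for "eye dog":
  (none found)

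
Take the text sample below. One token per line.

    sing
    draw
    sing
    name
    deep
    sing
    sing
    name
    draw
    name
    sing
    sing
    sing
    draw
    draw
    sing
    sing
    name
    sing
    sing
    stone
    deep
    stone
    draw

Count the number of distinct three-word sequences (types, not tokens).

24 tokens → 22 trigram windows in total.
Repeated trigrams (each contributes count−1 duplicates):
  name sing sing: 2
  sing sing name: 2
2 duplicate windows → 22 − 2 = 20 distinct.

20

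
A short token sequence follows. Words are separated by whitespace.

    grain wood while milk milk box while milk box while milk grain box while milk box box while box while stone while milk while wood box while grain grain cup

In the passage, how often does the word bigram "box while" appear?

Scanning the 29 overlapping bigram windows for "box while":
  position 6–7: box while
  position 9–10: box while
  position 13–14: box while
  position 17–18: box while
  position 19–20: box while
  position 26–27: box while

6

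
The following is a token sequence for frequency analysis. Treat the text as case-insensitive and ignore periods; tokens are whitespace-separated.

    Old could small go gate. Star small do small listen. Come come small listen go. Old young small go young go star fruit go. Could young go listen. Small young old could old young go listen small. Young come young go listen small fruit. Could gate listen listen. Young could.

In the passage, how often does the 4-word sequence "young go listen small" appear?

Scanning the 47 overlapping 4-gram windows for "young go listen small":
  position 26–29: young go listen small
  position 34–37: young go listen small
  position 40–43: young go listen small

3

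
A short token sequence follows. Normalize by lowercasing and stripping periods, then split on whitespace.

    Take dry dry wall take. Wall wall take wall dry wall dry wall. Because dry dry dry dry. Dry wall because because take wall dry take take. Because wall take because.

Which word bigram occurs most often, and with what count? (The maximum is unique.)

"dry dry", 5 times

Bigram frequencies (highest first):
  dry dry: 5
  dry wall: 4
  wall take: 3
  take wall: 3
  wall dry: 3
  wall because: 2
  … (9 more, each ≤ 2)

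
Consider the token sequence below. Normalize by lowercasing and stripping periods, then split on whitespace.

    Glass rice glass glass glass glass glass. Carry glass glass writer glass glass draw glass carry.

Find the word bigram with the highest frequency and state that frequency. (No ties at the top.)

"glass glass", 6 times

Bigram frequencies (highest first):
  glass glass: 6
  glass carry: 2
  glass rice: 1
  rice glass: 1
  carry glass: 1
  glass writer: 1
  … (3 more, each ≤ 1)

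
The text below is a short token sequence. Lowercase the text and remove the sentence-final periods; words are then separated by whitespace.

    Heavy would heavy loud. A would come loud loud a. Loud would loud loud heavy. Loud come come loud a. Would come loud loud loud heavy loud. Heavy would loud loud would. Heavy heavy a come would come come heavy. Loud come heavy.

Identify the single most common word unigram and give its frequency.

"loud", 15 times

Unigram frequencies (highest first):
  loud: 15
  heavy: 9
  come: 8
  would: 7
  a: 4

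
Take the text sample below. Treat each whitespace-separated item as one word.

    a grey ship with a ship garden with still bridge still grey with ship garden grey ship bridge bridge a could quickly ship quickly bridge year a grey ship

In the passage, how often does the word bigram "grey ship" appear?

Scanning the 28 overlapping bigram windows for "grey ship":
  position 2–3: grey ship
  position 16–17: grey ship
  position 28–29: grey ship

3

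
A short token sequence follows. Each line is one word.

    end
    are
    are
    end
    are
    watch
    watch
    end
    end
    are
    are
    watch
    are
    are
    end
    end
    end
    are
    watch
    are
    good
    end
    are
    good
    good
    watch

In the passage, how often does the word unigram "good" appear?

Scanning the 26 tokens for "good":
  position 21: good
  position 24: good
  position 25: good

3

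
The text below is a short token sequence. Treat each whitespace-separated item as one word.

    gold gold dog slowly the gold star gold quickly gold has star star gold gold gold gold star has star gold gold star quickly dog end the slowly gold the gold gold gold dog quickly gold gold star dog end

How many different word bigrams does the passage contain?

40 tokens → 39 bigram windows in total.
Repeated bigrams (each contributes count−1 duplicates):
  gold gold: 8
  gold star: 4
  star gold: 3
  dog end: 2
  gold dog: 2
  has star: 2
  quickly gold: 2
  the gold: 2
17 duplicate windows → 39 − 17 = 22 distinct.

22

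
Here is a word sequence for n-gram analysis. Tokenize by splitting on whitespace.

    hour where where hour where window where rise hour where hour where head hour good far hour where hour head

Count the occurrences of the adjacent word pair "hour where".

Scanning the 19 overlapping bigram windows for "hour where":
  position 1–2: hour where
  position 4–5: hour where
  position 9–10: hour where
  position 11–12: hour where
  position 17–18: hour where

5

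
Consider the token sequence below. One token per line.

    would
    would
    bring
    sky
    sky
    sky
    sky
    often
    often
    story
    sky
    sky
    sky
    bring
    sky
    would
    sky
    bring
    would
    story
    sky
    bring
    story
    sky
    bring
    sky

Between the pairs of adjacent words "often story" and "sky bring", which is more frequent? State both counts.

"sky bring" (4 vs 1)

"often story": 1 occurrence
"sky bring": 4 occurrences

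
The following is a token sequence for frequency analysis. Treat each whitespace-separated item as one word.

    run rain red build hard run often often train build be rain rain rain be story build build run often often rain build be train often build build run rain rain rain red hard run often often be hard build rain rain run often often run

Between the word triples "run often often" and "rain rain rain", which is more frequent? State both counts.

"run often often" (4 vs 2)

"run often often": 4 occurrences
"rain rain rain": 2 occurrences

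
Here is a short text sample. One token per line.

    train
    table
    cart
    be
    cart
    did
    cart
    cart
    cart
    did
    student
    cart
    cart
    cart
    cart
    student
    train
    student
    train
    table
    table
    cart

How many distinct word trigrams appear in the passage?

22 tokens → 20 trigram windows in total.
Repeated trigrams (each contributes count−1 duplicates):
  cart cart cart: 3
2 duplicate windows → 20 − 2 = 18 distinct.

18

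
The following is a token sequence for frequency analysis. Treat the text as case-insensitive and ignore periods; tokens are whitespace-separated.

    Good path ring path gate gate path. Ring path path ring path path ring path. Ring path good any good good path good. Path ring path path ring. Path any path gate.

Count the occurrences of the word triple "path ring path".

7

Scanning the 30 overlapping trigram windows for "path ring path":
  position 2–4: path ring path
  position 7–9: path ring path
  position 10–12: path ring path
  position 13–15: path ring path
  position 15–17: path ring path
  position 24–26: path ring path
  position 27–29: path ring path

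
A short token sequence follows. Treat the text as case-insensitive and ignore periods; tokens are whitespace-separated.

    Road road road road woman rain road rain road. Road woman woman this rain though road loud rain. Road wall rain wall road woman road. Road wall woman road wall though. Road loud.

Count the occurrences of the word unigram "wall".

Scanning the 33 tokens for "wall":
  position 20: wall
  position 22: wall
  position 27: wall
  position 30: wall

4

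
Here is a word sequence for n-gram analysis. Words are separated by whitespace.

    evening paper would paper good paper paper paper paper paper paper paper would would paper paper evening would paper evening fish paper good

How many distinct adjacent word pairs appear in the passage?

11

23 tokens → 22 bigram windows in total.
Repeated bigrams (each contributes count−1 duplicates):
  paper paper: 7
  would paper: 3
  paper evening: 2
  paper good: 2
  paper would: 2
11 duplicate windows → 22 − 11 = 11 distinct.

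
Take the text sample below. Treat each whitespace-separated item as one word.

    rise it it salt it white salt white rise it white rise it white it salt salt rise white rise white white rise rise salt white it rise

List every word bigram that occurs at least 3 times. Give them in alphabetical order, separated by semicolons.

Bigram counts meeting the condition (at least 3 times):
  it white: 3
  rise it: 3
  white rise: 4

it white; rise it; white rise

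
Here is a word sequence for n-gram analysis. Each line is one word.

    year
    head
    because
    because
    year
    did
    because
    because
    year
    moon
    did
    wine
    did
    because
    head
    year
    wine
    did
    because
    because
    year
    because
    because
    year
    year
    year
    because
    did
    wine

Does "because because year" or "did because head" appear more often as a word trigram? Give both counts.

"because because year" (4 vs 1)

"because because year": 4 occurrences
"did because head": 1 occurrence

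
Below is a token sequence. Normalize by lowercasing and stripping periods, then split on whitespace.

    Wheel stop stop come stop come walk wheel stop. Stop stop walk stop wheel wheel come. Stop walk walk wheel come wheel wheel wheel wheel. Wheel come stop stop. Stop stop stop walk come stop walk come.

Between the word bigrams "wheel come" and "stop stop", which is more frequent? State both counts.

"stop stop" (7 vs 3)

"wheel come": 3 occurrences
"stop stop": 7 occurrences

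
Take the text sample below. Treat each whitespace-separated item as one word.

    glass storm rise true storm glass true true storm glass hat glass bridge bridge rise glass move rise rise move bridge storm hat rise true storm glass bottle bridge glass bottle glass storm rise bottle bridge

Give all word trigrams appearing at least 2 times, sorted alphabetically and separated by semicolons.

glass storm rise; rise true storm; true storm glass

Trigram counts meeting the condition (at least 2 times):
  glass storm rise: 2
  rise true storm: 2
  true storm glass: 3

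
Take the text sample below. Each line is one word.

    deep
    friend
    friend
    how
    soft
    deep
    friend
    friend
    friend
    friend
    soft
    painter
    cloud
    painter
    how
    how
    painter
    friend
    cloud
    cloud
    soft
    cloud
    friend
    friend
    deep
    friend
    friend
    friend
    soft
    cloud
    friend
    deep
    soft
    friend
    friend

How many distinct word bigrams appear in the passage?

35 tokens → 34 bigram windows in total.
Repeated bigrams (each contributes count−1 duplicates):
  friend friend: 8
  deep friend: 3
  cloud friend: 2
  friend deep: 2
  friend soft: 2
  soft cloud: 2
13 duplicate windows → 34 − 13 = 21 distinct.

21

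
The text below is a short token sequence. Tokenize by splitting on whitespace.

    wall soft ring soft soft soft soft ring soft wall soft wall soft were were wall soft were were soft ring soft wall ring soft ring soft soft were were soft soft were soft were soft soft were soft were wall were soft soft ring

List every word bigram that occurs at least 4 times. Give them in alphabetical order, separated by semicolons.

ring soft; soft ring; soft soft; soft were; wall soft; were soft

Bigram counts meeting the condition (at least 4 times):
  ring soft: 5
  soft ring: 5
  soft soft: 7
  soft were: 7
  wall soft: 4
  were soft: 6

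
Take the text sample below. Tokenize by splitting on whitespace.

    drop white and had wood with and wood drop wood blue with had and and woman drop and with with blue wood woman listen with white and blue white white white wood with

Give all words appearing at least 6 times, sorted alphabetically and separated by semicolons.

Unigram counts meeting the condition (at least 6 times):
  and: 6
  with: 6

and; with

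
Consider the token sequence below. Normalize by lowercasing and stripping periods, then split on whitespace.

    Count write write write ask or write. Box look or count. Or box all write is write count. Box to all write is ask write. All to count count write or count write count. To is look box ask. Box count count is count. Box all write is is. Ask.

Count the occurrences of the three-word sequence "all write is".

Scanning the 48 overlapping trigram windows for "all write is":
  position 14–16: all write is
  position 21–23: all write is
  position 46–48: all write is

3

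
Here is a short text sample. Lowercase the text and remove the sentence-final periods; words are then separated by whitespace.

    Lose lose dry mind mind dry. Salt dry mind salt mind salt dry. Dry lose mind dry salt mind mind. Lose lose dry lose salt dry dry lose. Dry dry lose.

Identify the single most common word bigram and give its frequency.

Bigram frequencies (highest first):
  dry lose: 4
  lose dry: 3
  salt dry: 3
  dry dry: 3
  lose lose: 2
  dry mind: 2
  … (8 more, each ≤ 2)

"dry lose", 4 times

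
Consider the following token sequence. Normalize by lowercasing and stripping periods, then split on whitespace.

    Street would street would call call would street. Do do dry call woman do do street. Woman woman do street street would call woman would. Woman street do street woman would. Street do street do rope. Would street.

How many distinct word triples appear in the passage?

32

38 tokens → 36 trigram windows in total.
Repeated trigrams (each contributes count−1 duplicates):
  do street woman: 2
  street do street: 2
  street would call: 2
  would street do: 2
4 duplicate windows → 36 − 4 = 32 distinct.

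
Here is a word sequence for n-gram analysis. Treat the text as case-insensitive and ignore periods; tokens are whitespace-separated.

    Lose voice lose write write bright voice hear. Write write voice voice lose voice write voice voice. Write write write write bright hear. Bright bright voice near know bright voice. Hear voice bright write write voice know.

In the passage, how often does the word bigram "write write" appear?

Scanning the 36 overlapping bigram windows for "write write":
  position 4–5: write write
  position 9–10: write write
  position 18–19: write write
  position 19–20: write write
  position 20–21: write write
  position 34–35: write write

6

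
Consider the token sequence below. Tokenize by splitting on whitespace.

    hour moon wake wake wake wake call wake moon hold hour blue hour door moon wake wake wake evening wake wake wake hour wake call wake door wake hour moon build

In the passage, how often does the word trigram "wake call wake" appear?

Scanning the 29 overlapping trigram windows for "wake call wake":
  position 6–8: wake call wake
  position 24–26: wake call wake

2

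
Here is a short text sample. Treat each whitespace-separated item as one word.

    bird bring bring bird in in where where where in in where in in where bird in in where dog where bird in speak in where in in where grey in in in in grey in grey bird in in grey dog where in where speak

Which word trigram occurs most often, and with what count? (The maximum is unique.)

Trigram frequencies (highest first):
  in in where: 5
  bird in in: 3
  where in in: 3
  in where in: 2
  where bird in: 2
  in in in: 2
  … (26 more, each ≤ 2)

"in in where", 5 times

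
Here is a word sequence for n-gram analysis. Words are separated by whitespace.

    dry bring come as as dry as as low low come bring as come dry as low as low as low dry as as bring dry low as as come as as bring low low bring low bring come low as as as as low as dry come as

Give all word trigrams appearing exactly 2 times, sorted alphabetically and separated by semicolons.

Trigram counts meeting the condition (exactly 2 times):
  as as as: 2
  as as bring: 2
  as as low: 2
  come as as: 2
  dry as as: 2
  low as as: 2
  low as low: 2

as as as; as as bring; as as low; come as as; dry as as; low as as; low as low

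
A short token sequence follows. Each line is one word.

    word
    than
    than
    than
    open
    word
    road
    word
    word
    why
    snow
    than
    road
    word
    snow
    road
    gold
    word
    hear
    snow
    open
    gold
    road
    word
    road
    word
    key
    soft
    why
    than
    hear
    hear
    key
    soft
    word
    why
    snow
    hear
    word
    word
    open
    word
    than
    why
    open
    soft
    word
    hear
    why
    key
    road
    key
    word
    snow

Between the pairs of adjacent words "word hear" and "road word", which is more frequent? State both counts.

"road word" (4 vs 2)

"word hear": 2 occurrences
"road word": 4 occurrences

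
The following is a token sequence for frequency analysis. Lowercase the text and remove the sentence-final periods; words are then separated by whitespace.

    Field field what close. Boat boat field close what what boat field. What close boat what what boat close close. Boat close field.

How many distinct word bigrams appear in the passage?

23 tokens → 22 bigram windows in total.
Repeated bigrams (each contributes count−1 duplicates):
  close boat: 3
  boat close: 2
  boat field: 2
  field what: 2
  what boat: 2
  what close: 2
  what what: 2
8 duplicate windows → 22 − 8 = 14 distinct.

14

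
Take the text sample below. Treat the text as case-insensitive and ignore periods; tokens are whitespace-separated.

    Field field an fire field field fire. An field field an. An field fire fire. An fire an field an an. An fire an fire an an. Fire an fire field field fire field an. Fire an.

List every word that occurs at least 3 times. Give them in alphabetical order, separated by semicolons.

an; field; fire

Unigram counts meeting the condition (at least 3 times):
  an: 15
  field: 11
  fire: 11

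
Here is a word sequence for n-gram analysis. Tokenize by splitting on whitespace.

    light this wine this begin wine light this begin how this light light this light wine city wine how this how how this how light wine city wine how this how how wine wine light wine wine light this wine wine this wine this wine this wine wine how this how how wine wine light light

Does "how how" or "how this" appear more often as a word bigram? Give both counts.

"how how": 3 occurrences
"how this": 5 occurrences

"how this" (5 vs 3)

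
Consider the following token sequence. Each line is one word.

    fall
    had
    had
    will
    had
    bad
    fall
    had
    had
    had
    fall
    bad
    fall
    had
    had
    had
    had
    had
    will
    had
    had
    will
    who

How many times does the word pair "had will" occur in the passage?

Scanning the 22 overlapping bigram windows for "had will":
  position 3–4: had will
  position 18–19: had will
  position 21–22: had will

3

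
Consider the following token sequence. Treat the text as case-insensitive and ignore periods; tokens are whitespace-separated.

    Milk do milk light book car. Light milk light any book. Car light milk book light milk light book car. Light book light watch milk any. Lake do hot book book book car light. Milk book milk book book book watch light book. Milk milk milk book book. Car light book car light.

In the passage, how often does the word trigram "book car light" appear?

6

Scanning the 51 overlapping trigram windows for "book car light":
  position 5–7: book car light
  position 11–13: book car light
  position 19–21: book car light
  position 32–34: book car light
  position 48–50: book car light
  position 51–53: book car light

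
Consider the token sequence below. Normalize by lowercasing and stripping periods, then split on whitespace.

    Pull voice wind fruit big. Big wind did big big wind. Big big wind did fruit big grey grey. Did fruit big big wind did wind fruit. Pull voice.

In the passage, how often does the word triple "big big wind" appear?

Scanning the 27 overlapping trigram windows for "big big wind":
  position 5–7: big big wind
  position 9–11: big big wind
  position 12–14: big big wind
  position 22–24: big big wind

4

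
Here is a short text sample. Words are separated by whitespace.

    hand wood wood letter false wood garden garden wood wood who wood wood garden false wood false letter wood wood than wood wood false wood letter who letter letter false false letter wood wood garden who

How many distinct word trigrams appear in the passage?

36 tokens → 34 trigram windows in total.
Repeated trigrams (each contributes count−1 duplicates):
  false letter wood: 2
  letter wood wood: 2
  wood wood garden: 2
3 duplicate windows → 34 − 3 = 31 distinct.

31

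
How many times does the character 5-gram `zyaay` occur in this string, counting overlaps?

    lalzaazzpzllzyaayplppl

Sliding a length-5 window over the 22 characters (18 positions):
  position 13–17: zyaay

1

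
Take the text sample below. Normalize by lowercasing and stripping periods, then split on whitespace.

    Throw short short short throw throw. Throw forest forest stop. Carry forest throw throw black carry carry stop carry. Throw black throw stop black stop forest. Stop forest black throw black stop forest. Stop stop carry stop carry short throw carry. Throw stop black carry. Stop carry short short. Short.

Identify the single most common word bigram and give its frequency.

"stop carry", 5 times

Bigram frequencies (highest first):
  stop carry: 5
  short short: 4
  throw throw: 3
  forest stop: 3
  throw black: 3
  carry stop: 3
  … (18 more, each ≤ 3)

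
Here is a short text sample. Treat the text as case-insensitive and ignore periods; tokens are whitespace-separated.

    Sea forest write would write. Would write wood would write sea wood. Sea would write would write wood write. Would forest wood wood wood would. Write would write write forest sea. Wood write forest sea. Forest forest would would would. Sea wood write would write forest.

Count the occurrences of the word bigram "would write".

8

Scanning the 45 overlapping bigram windows for "would write":
  position 4–5: would write
  position 6–7: would write
  position 9–10: would write
  position 14–15: would write
  position 16–17: would write
  position 25–26: would write
  position 27–28: would write
  position 44–45: would write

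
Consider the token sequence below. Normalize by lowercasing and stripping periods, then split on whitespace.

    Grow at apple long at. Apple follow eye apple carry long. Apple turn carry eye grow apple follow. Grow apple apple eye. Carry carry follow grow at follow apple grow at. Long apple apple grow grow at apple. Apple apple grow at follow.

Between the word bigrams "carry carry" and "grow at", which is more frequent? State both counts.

"carry carry": 1 occurrence
"grow at": 5 occurrences

"grow at" (5 vs 1)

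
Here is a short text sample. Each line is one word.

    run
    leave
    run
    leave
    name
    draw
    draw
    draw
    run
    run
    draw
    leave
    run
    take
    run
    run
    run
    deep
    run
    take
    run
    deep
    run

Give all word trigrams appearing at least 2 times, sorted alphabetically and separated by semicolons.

run deep run; run take run

Trigram counts meeting the condition (at least 2 times):
  run deep run: 2
  run take run: 2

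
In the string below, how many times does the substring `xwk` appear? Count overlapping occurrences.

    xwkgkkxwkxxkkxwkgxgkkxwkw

4

Sliding a length-3 window over the 25 characters (23 positions):
  position 1–3: xwk
  position 7–9: xwk
  position 14–16: xwk
  position 22–24: xwk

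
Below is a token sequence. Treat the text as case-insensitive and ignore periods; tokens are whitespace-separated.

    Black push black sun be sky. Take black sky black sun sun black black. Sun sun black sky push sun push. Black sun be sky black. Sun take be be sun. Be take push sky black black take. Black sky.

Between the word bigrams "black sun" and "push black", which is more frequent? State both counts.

"black sun": 5 occurrences
"push black": 2 occurrences

"black sun" (5 vs 2)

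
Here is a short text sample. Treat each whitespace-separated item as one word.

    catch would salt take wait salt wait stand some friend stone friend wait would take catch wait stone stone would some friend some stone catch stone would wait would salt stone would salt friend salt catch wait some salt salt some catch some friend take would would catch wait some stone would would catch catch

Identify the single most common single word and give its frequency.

Unigram frequencies (highest first):
  would: 10
  catch: 8
  salt: 7
  wait: 7
  some: 7
  stone: 7
  … (3 more, each ≤ 5)

"would", 10 times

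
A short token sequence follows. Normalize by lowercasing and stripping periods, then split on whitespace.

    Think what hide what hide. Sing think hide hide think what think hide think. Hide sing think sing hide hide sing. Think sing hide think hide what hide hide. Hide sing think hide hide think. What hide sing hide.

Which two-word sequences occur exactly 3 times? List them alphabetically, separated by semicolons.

sing hide; think what

Bigram counts meeting the condition (exactly 3 times):
  sing hide: 3
  think what: 3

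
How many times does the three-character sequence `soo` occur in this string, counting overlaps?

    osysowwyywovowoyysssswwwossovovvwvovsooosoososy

Sliding a length-3 window over the 47 characters (45 positions):
  position 37–39: soo
  position 41–43: soo

2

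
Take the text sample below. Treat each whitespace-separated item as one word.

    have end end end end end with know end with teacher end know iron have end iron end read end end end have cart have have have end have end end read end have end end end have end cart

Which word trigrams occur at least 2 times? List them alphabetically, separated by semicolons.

end end end; end end have; end have end; end read end; have end end

Trigram counts meeting the condition (at least 2 times):
  end end end: 5
  end end have: 2
  end have end: 3
  end read end: 2
  have end end: 3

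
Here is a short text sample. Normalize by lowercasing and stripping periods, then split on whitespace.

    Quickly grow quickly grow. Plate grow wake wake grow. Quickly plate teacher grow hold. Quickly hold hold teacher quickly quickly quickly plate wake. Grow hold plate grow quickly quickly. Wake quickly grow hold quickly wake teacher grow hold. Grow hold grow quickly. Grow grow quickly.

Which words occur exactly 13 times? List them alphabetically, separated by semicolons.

Unigram counts meeting the condition (exactly 13 times):
  grow: 13
  quickly: 13

grow; quickly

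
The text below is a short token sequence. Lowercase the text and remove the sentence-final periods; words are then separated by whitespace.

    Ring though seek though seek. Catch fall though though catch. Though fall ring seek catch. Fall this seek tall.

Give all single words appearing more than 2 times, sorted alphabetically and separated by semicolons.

catch; fall; seek; though

Unigram counts meeting the condition (more than 2 times):
  catch: 3
  fall: 3
  seek: 4
  though: 5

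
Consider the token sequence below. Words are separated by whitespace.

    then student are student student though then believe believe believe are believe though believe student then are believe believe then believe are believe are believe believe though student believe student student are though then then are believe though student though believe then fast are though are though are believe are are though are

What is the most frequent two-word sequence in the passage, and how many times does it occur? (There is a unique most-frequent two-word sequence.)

"are believe", 6 times

Bigram frequencies (highest first):
  are believe: 6
  believe believe: 4
  believe are: 4
  are though: 4
  believe though: 3
  though are: 3
  … (18 more, each ≤ 2)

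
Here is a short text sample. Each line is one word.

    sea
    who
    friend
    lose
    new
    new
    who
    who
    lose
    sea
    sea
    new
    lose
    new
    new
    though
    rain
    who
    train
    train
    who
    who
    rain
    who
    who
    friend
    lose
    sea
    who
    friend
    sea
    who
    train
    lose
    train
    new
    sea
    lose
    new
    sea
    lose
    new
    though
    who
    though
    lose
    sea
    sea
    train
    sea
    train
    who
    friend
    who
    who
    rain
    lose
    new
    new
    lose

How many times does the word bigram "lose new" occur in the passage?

Scanning the 59 overlapping bigram windows for "lose new":
  position 4–5: lose new
  position 13–14: lose new
  position 38–39: lose new
  position 41–42: lose new
  position 57–58: lose new

5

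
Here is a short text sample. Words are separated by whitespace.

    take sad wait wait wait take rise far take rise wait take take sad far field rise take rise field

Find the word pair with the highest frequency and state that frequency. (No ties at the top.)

Bigram frequencies (highest first):
  take rise: 3
  take sad: 2
  wait wait: 2
  wait take: 2
  sad wait: 1
  rise far: 1
  … (8 more, each ≤ 1)

"take rise", 3 times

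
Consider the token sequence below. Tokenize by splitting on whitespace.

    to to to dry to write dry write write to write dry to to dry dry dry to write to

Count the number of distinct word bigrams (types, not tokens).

9

20 tokens → 19 bigram windows in total.
Repeated bigrams (each contributes count−1 duplicates):
  dry to: 3
  to to: 3
  to write: 3
  dry dry: 2
  to dry: 2
  write dry: 2
  write to: 2
10 duplicate windows → 19 − 10 = 9 distinct.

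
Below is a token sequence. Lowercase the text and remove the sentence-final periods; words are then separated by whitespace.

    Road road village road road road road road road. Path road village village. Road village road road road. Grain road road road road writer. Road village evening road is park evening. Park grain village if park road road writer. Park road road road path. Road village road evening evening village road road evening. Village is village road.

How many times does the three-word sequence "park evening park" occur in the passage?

1

Scanning the 55 overlapping trigram windows for "park evening park":
  position 30–32: park evening park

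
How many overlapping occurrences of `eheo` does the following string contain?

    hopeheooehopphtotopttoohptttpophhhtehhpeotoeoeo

1

Sliding a length-4 window over the 47 characters (44 positions):
  position 4–7: eheo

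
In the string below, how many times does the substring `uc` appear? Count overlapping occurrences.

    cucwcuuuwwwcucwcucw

Sliding a length-2 window over the 19 characters (18 positions):
  position 2–3: uc
  position 13–14: uc
  position 17–18: uc

3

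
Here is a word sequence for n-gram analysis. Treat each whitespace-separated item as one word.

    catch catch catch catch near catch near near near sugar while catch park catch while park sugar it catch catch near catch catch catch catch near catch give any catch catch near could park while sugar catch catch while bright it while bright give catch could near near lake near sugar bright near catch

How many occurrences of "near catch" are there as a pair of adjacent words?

Scanning the 53 overlapping bigram windows for "near catch":
  position 5–6: near catch
  position 21–22: near catch
  position 26–27: near catch
  position 53–54: near catch

4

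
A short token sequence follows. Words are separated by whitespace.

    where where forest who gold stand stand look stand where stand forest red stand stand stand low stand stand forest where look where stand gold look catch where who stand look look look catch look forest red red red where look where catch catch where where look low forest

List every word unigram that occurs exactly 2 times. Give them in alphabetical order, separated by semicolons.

gold; low; who

Unigram counts meeting the condition (exactly 2 times):
  gold: 2
  low: 2
  who: 2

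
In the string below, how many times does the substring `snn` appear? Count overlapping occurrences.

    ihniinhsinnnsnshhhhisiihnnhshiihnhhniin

0

Sliding a length-3 window over the 39 characters (37 positions):
  (no match at any position)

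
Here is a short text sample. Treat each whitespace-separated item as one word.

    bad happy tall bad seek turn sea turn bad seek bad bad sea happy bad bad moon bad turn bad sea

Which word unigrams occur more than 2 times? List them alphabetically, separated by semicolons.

Unigram counts meeting the condition (more than 2 times):
  bad: 9
  sea: 3
  turn: 3

bad; sea; turn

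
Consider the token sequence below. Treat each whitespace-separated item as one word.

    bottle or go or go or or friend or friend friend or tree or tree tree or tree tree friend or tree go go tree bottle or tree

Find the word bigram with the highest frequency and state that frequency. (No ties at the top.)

"or tree", 5 times

Bigram frequencies (highest first):
  or tree: 5
  friend or: 3
  bottle or: 2
  or go: 2
  go or: 2
  or friend: 2
  … (9 more, each ≤ 2)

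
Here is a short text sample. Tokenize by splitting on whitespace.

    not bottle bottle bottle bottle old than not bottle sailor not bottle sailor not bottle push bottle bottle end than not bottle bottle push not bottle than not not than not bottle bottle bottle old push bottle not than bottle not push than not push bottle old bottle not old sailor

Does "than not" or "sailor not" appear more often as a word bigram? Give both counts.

"than not": 5 occurrences
"sailor not": 2 occurrences

"than not" (5 vs 2)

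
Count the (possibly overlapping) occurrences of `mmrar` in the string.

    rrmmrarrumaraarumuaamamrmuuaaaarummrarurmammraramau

Sliding a length-5 window over the 51 characters (47 positions):
  position 3–7: mmrar
  position 34–38: mmrar
  position 43–47: mmrar

3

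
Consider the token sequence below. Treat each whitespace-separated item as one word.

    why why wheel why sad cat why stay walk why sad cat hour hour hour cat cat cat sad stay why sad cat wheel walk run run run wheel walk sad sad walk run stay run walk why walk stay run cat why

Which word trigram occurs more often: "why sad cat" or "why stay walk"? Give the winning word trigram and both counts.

"why sad cat": 3 occurrences
"why stay walk": 1 occurrence

"why sad cat" (3 vs 1)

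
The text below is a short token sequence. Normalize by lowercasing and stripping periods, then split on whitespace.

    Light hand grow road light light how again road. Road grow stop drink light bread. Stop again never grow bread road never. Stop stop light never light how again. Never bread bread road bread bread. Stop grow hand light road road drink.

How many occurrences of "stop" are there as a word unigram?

Scanning the 42 tokens for "stop":
  position 12: stop
  position 16: stop
  position 23: stop
  position 24: stop
  position 36: stop

5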